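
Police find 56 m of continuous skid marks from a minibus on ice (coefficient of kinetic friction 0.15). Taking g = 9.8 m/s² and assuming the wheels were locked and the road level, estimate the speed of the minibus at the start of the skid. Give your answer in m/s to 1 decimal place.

Deceleration a = μg = 0.15 × 9.8 = 1.470 m/s².
v = √(2a·d) = √(2 × 1.470 × 56) = √164.640 = 12.8312 m/s.

Initial speed ≈ 12.8 m/s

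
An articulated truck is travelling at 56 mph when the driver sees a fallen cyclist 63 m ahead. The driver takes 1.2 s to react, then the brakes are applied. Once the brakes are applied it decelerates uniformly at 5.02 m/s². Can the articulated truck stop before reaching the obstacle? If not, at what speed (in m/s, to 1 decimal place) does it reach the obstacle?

No — it strikes the obstacle at 17.2 m/s

56 mph × 0.44704 = 25.0342 m/s.
Reaction distance = 25.0342 × 1.2 = 30.041 m.
Braking distance needed to stop: v²/(2a) = 626.711 / 10.040 = 62.421 m, so total needed = 30.041 + 62.421 = 92.462 m > 63 m — it cannot stop.
Distance remaining when braking begins: 63 − 30.041 = 32.959 m.
v² = v₀² − 2a·d = 626.711 − 2 × 5.020 × 32.959 = 295.803 m²/s².
v = √295.803 = 17.199 m/s.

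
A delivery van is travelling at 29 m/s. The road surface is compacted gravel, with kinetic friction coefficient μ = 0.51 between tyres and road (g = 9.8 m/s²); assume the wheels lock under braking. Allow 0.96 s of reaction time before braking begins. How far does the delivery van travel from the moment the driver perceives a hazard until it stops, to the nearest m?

Total stopping distance ≈ 112 m

a = μg = 0.51 × 9.8 = 4.998 m/s².
Reaction distance = v·t_r = 29.0000 × 0.96 = 27.840 m.
Braking distance = v²/(2a) = 29.0000² / (2 × 4.998) = 841.000 / 9.996 = 84.134 m.
Total = 27.840 + 84.134 = 111.974 m.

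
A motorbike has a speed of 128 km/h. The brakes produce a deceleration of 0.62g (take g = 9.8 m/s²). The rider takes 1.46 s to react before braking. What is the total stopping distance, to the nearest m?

Total stopping distance ≈ 156 m

128 km/h ÷ 3.6 = 35.5556 m/s.
a = 0.62 × 9.8 = 6.076 m/s².
Reaction distance = v·t_r = 35.5556 × 1.46 = 51.911 m.
Braking distance = v²/(2a) = 35.5556² / (2 × 6.076) = 1264.201 / 12.152 = 104.032 m.
Total = 51.911 + 104.032 = 155.943 m.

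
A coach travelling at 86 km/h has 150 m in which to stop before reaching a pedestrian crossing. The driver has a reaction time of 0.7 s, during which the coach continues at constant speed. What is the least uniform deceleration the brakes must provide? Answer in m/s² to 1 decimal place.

Required deceleration ≈ 2.1 m/s²

86 km/h ÷ 3.6 = 23.8889 m/s.
Distance covered during reaction = 23.8889 × 0.7 = 16.722 m.
Distance available for braking: 150 − 16.722 = 133.278 m.
v² = 2a·d ⇒ a = v²/(2d) = 23.8889² / (2 × 133.278) = 570.680 / 266.556 = 2.1409 m/s².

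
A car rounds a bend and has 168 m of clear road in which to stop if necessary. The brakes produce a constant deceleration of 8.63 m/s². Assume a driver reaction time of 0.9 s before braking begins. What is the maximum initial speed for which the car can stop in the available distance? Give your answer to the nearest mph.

Maximum speed ≈ 104 mph

Stopping distance: v·t_r + v²/(2a) = 168 with t_r = 0.9 s and a = 8.630 m/s².
So v² + 15.534 v − 2899.68 = 0.
Positive root: v = −a·t_r + √((a·t_r)² + 2a·d) = −7.767 + √(60.326 + 2899.68) = 46.6389 m/s.
46.6389 m/s ÷ 0.44704 = 104.328 mph.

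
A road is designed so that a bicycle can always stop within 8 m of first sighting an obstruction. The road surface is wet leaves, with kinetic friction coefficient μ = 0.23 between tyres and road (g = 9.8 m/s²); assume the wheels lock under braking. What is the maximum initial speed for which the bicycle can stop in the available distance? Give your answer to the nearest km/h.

a = μg = 0.23 × 9.8 = 2.254 m/s².
v²/(2a) = d ⇒ v = √(2 × 2.254 × 8) = √36.06 = 6.0050 m/s.
6.0050 m/s × 3.6 = 21.618 km/h.

Maximum speed ≈ 22 km/h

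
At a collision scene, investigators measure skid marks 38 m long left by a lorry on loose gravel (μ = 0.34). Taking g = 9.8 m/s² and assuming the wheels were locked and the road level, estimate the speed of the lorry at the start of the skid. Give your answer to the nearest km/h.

Deceleration a = μg = 0.34 × 9.8 = 3.332 m/s².
v = √(2a·d) = √(2 × 3.332 × 38) = √253.232 = 15.9133 m/s.
= 15.9133 × 3.6 = 57.288 km/h.

Initial speed ≈ 57 km/h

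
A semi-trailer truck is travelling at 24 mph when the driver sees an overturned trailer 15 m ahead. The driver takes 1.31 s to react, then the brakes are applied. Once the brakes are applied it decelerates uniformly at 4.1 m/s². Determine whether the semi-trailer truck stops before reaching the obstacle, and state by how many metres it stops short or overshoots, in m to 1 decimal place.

No — it overshoots by 13.1 m

24 mph × 0.44704 = 10.7290 m/s.
Reaction distance = 10.7290 × 1.31 = 14.055 m.
Braking distance = v²/(2a) = 115.111 / 8.200 = 14.038 m.
Total stopping distance = 14.055 + 14.038 = 28.093 m, vs 15 m available — it cannot stop in time and overshoots by 28.093 − 15 = 13.093 m.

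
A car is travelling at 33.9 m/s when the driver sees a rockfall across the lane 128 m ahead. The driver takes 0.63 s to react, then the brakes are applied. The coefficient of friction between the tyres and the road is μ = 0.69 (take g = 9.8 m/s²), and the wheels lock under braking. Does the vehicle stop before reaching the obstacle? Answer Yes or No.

Yes

a = μg = 0.69 × 9.8 = 6.762 m/s².
Reaction distance = 33.9000 × 0.63 = 21.357 m.
Braking distance = v²/(2a) = 1149.210 / 13.524 = 84.976 m.
Total stopping distance = 21.357 + 84.976 = 106.333 m, vs 128 m available — it stops with 128 − 106.333 = 21.667 m to spare.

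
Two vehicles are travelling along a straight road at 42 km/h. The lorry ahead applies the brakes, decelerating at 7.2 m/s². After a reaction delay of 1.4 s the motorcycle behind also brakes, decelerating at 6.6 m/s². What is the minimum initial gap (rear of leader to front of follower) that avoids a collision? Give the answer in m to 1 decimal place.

42 km/h ÷ 3.6 = 11.6667 m/s.
Leader travels v²/(2a_L) = 136.112 / 14.400 = 9.452 m before stopping.
Follower covers v·t_r = 11.6667 × 1.4 = 16.333 m while reacting, then v²/(2a_F) = 136.112 / 13.200 = 10.312 m while braking, for a total of 16.333 + 10.312 = 26.645 m.
Since a_F ≤ a_L and the follower starts braking later, the follower is never slower than the leader, so the closest approach is when both have stopped.
Minimum gap = 26.645 − 9.452 = 17.193 m.

Minimum gap ≈ 17.2 m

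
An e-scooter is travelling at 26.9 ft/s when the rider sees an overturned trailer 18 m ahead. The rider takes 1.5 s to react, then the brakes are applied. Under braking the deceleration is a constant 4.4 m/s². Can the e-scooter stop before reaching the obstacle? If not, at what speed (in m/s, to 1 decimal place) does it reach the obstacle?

No — it strikes the obstacle at 4.1 m/s

26.9 ft/s × 0.3048 = 8.1991 m/s.
Reaction distance = 8.1991 × 1.5 = 12.299 m.
Braking distance needed to stop: v²/(2a) = 67.225 / 8.800 = 7.639 m, so total needed = 12.299 + 7.639 = 19.938 m > 18 m — it cannot stop.
Distance remaining when braking begins: 18 − 12.299 = 5.701 m.
v² = v₀² − 2a·d = 67.225 − 2 × 4.400 × 5.701 = 17.056 m²/s².
v = √17.056 = 4.130 m/s.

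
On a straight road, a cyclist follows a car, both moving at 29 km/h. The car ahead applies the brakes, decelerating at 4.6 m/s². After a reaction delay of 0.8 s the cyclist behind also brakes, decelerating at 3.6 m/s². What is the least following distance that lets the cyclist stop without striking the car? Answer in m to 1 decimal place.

29 km/h ÷ 3.6 = 8.0556 m/s.
Leader travels v²/(2a_L) = 64.893 / 9.200 = 7.054 m before stopping.
Follower covers v·t_r = 8.0556 × 0.8 = 6.444 m while reacting, then v²/(2a_F) = 64.893 / 7.200 = 9.013 m while braking, for a total of 6.444 + 9.013 = 15.457 m.
Since a_F ≤ a_L and the follower starts braking later, the follower is never slower than the leader, so the closest approach is when both have stopped.
Minimum gap = 15.457 − 7.054 = 8.403 m.

Minimum gap ≈ 8.4 m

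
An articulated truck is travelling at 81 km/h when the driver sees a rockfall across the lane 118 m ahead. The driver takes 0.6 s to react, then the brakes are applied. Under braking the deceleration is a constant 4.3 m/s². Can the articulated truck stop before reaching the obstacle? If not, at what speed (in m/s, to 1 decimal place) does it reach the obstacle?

81 km/h ÷ 3.6 = 22.5000 m/s.
Reaction distance = 22.5000 × 0.6 = 13.500 m.
Braking distance = v²/(2a) = 506.250 / 8.600 = 58.866 m.
Total stopping distance = 13.500 + 58.866 = 72.366 m, vs 118 m available — it stops with 118 − 72.366 = 45.634 m to spare.

Yes — it stops about 45.6 m short of the obstacle, so it never reaches it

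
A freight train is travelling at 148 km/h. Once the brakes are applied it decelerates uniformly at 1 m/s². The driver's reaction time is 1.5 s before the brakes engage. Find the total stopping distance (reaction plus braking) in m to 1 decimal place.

Total stopping distance ≈ 906.7 m

148 km/h ÷ 3.6 = 41.1111 m/s.
Reaction distance = v·t_r = 41.1111 × 1.5 = 61.667 m.
Braking distance = v²/(2a) = 41.1111² / (2 × 1.000) = 1690.123 / 2.000 = 845.062 m.
Total = 61.667 + 845.062 = 906.729 m.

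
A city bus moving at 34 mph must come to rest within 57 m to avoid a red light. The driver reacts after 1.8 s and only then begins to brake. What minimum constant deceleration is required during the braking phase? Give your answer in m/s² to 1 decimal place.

34 mph × 0.44704 = 15.1994 m/s.
Distance covered during reaction = 15.1994 × 1.8 = 27.359 m.
Distance available for braking: 57 − 27.359 = 29.641 m.
v² = 2a·d ⇒ a = v²/(2d) = 15.1994² / (2 × 29.641) = 231.022 / 59.282 = 3.8970 m/s².

Required deceleration ≈ 3.9 m/s²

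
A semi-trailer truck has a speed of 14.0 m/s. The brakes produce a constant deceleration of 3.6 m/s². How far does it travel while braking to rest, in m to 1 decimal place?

Braking distance = v²/(2a) = 14.0000² / (2 × 3.600) = 196.000 / 7.200 = 27.222 m.

Braking distance ≈ 27.2 m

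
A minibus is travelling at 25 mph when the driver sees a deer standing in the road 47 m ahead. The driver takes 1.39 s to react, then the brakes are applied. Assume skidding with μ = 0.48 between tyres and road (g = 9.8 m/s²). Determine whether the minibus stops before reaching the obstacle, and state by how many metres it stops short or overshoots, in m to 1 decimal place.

Yes — it stops 18.2 m short of the obstacle

25 mph × 0.44704 = 11.1760 m/s.
a = μg = 0.48 × 9.8 = 4.704 m/s².
Reaction distance = 11.1760 × 1.39 = 15.535 m.
Braking distance = v²/(2a) = 124.903 / 9.408 = 13.276 m.
Total stopping distance = 15.535 + 13.276 = 28.811 m, vs 47 m available — it stops with 47 − 28.811 = 18.189 m to spare.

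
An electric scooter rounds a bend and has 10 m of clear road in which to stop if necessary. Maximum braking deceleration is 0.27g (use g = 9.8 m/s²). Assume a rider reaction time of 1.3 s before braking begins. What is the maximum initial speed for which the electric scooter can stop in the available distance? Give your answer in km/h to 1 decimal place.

Maximum speed ≈ 16.6 km/h

a = 0.27 × 9.8 = 2.646 m/s².
Stopping distance: v·t_r + v²/(2a) = 10 with t_r = 1.3 s and a = 2.646 m/s².
So v² + 6.880 v − 52.92 = 0.
Positive root: v = −a·t_r + √((a·t_r)² + 2a·d) = −3.440 + √(11.834 + 52.92) = 4.6070 m/s.
4.6070 m/s × 3.6 = 16.585 km/h.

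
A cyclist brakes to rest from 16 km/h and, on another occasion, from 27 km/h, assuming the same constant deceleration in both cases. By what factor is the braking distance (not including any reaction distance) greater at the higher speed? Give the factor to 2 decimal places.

Braking distance d = v²/(2a), so with a fixed, d ∝ v².
Factor = (27/16)² = 1.6875² = 2.8477.

Factor ≈ 2.85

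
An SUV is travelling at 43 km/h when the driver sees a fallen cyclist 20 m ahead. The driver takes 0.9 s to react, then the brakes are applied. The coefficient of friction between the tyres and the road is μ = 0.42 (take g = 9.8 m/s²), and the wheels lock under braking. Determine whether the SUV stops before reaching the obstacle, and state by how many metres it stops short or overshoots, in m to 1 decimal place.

43 km/h ÷ 3.6 = 11.9444 m/s.
a = μg = 0.42 × 9.8 = 4.116 m/s².
Reaction distance = 11.9444 × 0.9 = 10.750 m.
Braking distance = v²/(2a) = 142.669 / 8.232 = 17.331 m.
Total stopping distance = 10.750 + 17.331 = 28.081 m, vs 20 m available — it cannot stop in time and overshoots by 28.081 − 20 = 8.081 m.

No — it overshoots by 8.1 m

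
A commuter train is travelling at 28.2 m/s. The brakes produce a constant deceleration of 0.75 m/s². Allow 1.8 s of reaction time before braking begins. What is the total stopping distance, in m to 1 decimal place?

Reaction distance = v·t_r = 28.2000 × 1.8 = 50.760 m.
Braking distance = v²/(2a) = 28.2000² / (2 × 0.750) = 795.240 / 1.500 = 530.160 m.
Total = 50.760 + 530.160 = 580.920 m.

Total stopping distance ≈ 580.9 m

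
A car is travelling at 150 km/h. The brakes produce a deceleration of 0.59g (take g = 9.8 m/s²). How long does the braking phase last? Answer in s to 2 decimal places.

Braking time ≈ 7.21 s

150 km/h ÷ 3.6 = 41.6667 m/s.
a = 0.59 × 9.8 = 5.782 m/s².
Braking time = v/a = 41.6667 / 5.782 = 7.206 s.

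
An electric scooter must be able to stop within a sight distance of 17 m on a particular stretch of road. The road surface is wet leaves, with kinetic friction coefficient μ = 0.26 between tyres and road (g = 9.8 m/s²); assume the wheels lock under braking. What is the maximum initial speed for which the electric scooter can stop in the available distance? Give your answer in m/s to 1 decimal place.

Maximum speed ≈ 9.3 m/s

a = μg = 0.26 × 9.8 = 2.548 m/s².
v²/(2a) = d ⇒ v = √(2 × 2.548 × 17) = √86.63 = 9.3075 m/s.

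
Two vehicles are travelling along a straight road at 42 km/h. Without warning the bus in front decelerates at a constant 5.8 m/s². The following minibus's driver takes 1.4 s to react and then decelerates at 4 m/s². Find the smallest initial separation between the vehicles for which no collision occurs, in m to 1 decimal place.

Minimum gap ≈ 21.6 m

42 km/h ÷ 3.6 = 11.6667 m/s.
Leader travels v²/(2a_L) = 136.112 / 11.600 = 11.734 m before stopping.
Follower covers v·t_r = 11.6667 × 1.4 = 16.333 m while reacting, then v²/(2a_F) = 136.112 / 8.000 = 17.014 m while braking, for a total of 16.333 + 17.014 = 33.347 m.
Since a_F ≤ a_L and the follower starts braking later, the follower is never slower than the leader, so the closest approach is when both have stopped.
Minimum gap = 33.347 − 11.734 = 21.613 m.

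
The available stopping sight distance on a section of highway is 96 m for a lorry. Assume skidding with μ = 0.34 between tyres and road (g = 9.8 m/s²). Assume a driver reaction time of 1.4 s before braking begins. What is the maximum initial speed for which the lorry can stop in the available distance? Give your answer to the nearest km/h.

Maximum speed ≈ 76 km/h

a = μg = 0.34 × 9.8 = 3.332 m/s².
Stopping distance: v·t_r + v²/(2a) = 96 with t_r = 1.4 s and a = 3.332 m/s².
So v² + 9.330 v − 639.74 = 0.
Positive root: v = −a·t_r + √((a·t_r)² + 2a·d) = −4.665 + √(21.762 + 639.74) = 21.0547 m/s.
21.0547 m/s × 3.6 = 75.797 km/h.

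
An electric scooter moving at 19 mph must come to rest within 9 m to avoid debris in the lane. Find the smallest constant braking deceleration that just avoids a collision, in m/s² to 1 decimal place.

Required deceleration ≈ 4.0 m/s²

19 mph × 0.44704 = 8.4938 m/s.
v² = 2a·d ⇒ a = v²/(2d) = 8.4938² / (2 × 9.000) = 72.145 / 18.000 = 4.0081 m/s².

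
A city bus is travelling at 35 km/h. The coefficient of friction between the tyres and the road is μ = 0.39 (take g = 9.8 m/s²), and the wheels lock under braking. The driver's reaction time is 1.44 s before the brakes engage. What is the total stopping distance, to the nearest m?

Total stopping distance ≈ 26 m

35 km/h ÷ 3.6 = 9.7222 m/s.
a = μg = 0.39 × 9.8 = 3.822 m/s².
Reaction distance = v·t_r = 9.7222 × 1.44 = 14.000 m.
Braking distance = v²/(2a) = 9.7222² / (2 × 3.822) = 94.521 / 7.644 = 12.365 m.
Total = 14.000 + 12.365 = 26.365 m.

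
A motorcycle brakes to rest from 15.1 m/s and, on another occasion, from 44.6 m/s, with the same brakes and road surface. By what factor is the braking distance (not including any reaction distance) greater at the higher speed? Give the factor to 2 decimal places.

Braking distance d = v²/(2a), so with a fixed, d ∝ v².
Factor = (44.6/15.1)² = 2.9536² = 8.7238.

Factor ≈ 8.72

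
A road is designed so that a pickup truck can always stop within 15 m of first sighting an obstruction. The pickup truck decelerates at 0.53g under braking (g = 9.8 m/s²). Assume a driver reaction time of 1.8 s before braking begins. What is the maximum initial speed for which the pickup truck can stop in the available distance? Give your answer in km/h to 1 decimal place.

a = 0.53 × 9.8 = 5.194 m/s².
Stopping distance: v·t_r + v²/(2a) = 15 with t_r = 1.8 s and a = 5.194 m/s².
So v² + 18.698 v − 155.82 = 0.
Positive root: v = −a·t_r + √((a·t_r)² + 2a·d) = −9.349 + √(87.404 + 155.82) = 6.2466 m/s.
6.2466 m/s × 3.6 = 22.488 km/h.

Maximum speed ≈ 22.5 km/h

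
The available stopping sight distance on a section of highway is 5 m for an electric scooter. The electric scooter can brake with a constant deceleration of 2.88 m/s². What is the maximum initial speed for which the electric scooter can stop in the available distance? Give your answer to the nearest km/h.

v²/(2a) = d ⇒ v = √(2 × 2.880 × 5) = √28.80 = 5.3666 m/s.
5.3666 m/s × 3.6 = 19.320 km/h.

Maximum speed ≈ 19 km/h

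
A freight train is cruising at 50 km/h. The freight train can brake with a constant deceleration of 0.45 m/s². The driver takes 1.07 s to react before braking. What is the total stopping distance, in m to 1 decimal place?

50 km/h ÷ 3.6 = 13.8889 m/s.
Reaction distance = v·t_r = 13.8889 × 1.07 = 14.861 m.
Braking distance = v²/(2a) = 13.8889² / (2 × 0.450) = 192.902 / 0.900 = 214.336 m.
Total = 14.861 + 214.336 = 229.197 m.

Total stopping distance ≈ 229.2 m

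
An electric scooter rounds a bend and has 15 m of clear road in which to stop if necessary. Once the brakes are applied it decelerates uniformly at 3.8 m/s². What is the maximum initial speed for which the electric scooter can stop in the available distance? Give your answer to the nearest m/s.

Maximum speed ≈ 11 m/s

v²/(2a) = d ⇒ v = √(2 × 3.800 × 15) = √114.00 = 10.6771 m/s.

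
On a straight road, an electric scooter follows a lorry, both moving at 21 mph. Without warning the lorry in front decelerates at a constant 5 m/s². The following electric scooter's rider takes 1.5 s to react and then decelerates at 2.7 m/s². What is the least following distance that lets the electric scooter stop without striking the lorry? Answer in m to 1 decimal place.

Minimum gap ≈ 21.6 m

21 mph × 0.44704 = 9.3878 m/s.
Leader travels v²/(2a_L) = 88.131 / 10.000 = 8.813 m before stopping.
Follower covers v·t_r = 9.3878 × 1.5 = 14.082 m while reacting, then v²/(2a_F) = 88.131 / 5.400 = 16.321 m while braking, for a total of 14.082 + 16.321 = 30.403 m.
Since a_F ≤ a_L and the follower starts braking later, the follower is never slower than the leader, so the closest approach is when both have stopped.
Minimum gap = 30.403 − 8.813 = 21.590 m.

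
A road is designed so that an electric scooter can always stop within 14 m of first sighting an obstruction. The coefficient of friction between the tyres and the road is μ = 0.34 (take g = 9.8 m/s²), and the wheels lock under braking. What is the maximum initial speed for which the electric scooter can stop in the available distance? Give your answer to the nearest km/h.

Maximum speed ≈ 35 km/h

a = μg = 0.34 × 9.8 = 3.332 m/s².
v²/(2a) = d ⇒ v = √(2 × 3.332 × 14) = √93.30 = 9.6592 m/s.
9.6592 m/s × 3.6 = 34.773 km/h.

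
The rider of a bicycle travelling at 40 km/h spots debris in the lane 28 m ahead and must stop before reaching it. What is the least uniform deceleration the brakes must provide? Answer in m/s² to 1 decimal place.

Required deceleration ≈ 2.2 m/s²

40 km/h ÷ 3.6 = 11.1111 m/s.
v² = 2a·d ⇒ a = v²/(2d) = 11.1111² / (2 × 28.000) = 123.457 / 56.000 = 2.2046 m/s².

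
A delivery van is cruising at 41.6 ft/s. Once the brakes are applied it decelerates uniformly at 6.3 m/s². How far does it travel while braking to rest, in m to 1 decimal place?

41.6 ft/s × 0.3048 = 12.6797 m/s.
Braking distance = v²/(2a) = 12.6797² / (2 × 6.300) = 160.775 / 12.600 = 12.760 m.

Braking distance ≈ 12.8 m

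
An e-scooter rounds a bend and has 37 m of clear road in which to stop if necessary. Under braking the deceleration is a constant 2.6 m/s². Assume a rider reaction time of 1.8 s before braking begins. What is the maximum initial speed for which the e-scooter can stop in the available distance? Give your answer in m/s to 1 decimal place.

Maximum speed ≈ 10.0 m/s

Stopping distance: v·t_r + v²/(2a) = 37 with t_r = 1.8 s and a = 2.600 m/s².
So v² + 9.360 v − 192.40 = 0.
Positive root: v = −a·t_r + √((a·t_r)² + 2a·d) = −4.680 + √(21.902 + 192.40) = 9.9591 m/s.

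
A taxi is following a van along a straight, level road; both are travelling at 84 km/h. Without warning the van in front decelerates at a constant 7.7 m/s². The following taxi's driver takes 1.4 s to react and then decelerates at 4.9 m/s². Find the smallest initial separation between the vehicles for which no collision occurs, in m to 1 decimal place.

84 km/h ÷ 3.6 = 23.3333 m/s.
Leader travels v²/(2a_L) = 544.443 / 15.400 = 35.353 m before stopping.
Follower covers v·t_r = 23.3333 × 1.4 = 32.667 m while reacting, then v²/(2a_F) = 544.443 / 9.800 = 55.555 m while braking, for a total of 32.667 + 55.555 = 88.222 m.
Since a_F ≤ a_L and the follower starts braking later, the follower is never slower than the leader, so the closest approach is when both have stopped.
Minimum gap = 88.222 − 35.353 = 52.869 m.

Minimum gap ≈ 52.9 m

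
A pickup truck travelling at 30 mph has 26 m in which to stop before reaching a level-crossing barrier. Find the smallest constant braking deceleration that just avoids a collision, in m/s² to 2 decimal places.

30 mph × 0.44704 = 13.4112 m/s.
v² = 2a·d ⇒ a = v²/(2d) = 13.4112² / (2 × 26.000) = 179.860 / 52.000 = 3.4588 m/s².

Required deceleration ≈ 3.46 m/s²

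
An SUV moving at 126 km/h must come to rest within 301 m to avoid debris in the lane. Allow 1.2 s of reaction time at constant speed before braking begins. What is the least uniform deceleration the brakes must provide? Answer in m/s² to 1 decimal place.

Required deceleration ≈ 2.4 m/s²

126 km/h ÷ 3.6 = 35.0000 m/s.
Distance covered during reaction = 35.0000 × 1.2 = 42.000 m.
Distance available for braking: 301 − 42.000 = 259.000 m.
v² = 2a·d ⇒ a = v²/(2d) = 35.0000² / (2 × 259.000) = 1225.000 / 518.000 = 2.3649 m/s².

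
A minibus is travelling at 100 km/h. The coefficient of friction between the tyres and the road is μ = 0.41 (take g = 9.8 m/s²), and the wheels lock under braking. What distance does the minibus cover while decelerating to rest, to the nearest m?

100 km/h ÷ 3.6 = 27.7778 m/s.
a = μg = 0.41 × 9.8 = 4.018 m/s².
Braking distance = v²/(2a) = 27.7778² / (2 × 4.018) = 771.606 / 8.036 = 96.019 m.

Braking distance ≈ 96 m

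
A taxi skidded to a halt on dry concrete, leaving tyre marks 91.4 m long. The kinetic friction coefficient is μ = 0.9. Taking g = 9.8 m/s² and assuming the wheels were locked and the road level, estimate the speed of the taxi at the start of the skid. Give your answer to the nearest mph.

Deceleration a = μg = 0.9 × 9.8 = 8.820 m/s².
v = √(2a·d) = √(2 × 8.820 × 91.4) = √1612.296 = 40.1534 m/s.
= 40.1534 ÷ 0.44704 = 89.821 mph.

Initial speed ≈ 90 mph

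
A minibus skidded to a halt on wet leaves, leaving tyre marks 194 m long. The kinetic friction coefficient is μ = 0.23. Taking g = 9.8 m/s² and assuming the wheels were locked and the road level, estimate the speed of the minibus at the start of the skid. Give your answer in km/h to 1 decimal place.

Initial speed ≈ 106.5 km/h

Deceleration a = μg = 0.23 × 9.8 = 2.254 m/s².
v = √(2a·d) = √(2 × 2.254 × 194) = √874.552 = 29.5728 m/s.
= 29.5728 × 3.6 = 106.462 km/h.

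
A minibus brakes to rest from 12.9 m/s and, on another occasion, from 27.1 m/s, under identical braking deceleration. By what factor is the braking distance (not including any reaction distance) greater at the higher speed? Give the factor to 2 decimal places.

Braking distance d = v²/(2a), so with a fixed, d ∝ v².
Factor = (27.1/12.9)² = 2.1008² = 4.4134.

Factor ≈ 4.41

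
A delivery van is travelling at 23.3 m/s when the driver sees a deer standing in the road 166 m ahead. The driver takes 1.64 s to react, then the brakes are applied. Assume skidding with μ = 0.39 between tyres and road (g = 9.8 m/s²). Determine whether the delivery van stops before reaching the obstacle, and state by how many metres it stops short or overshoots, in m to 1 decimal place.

Yes — it stops 56.8 m short of the obstacle

a = μg = 0.39 × 9.8 = 3.822 m/s².
Reaction distance = 23.3000 × 1.64 = 38.212 m.
Braking distance = v²/(2a) = 542.890 / 7.644 = 71.022 m.
Total stopping distance = 38.212 + 71.022 = 109.234 m, vs 166 m available — it stops with 166 − 109.234 = 56.766 m to spare.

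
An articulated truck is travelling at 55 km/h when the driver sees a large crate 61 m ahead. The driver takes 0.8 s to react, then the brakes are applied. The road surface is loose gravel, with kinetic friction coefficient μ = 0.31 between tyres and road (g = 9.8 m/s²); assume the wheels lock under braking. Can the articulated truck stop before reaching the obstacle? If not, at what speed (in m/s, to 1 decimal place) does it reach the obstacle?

Yes — it stops about 10.4 m short of the obstacle, so it never reaches it

55 km/h ÷ 3.6 = 15.2778 m/s.
a = μg = 0.31 × 9.8 = 3.038 m/s².
Reaction distance = 15.2778 × 0.8 = 12.222 m.
Braking distance = v²/(2a) = 233.411 / 6.076 = 38.415 m.
Total stopping distance = 12.222 + 38.415 = 50.637 m, vs 61 m available — it stops with 61 − 50.637 = 10.363 m to spare.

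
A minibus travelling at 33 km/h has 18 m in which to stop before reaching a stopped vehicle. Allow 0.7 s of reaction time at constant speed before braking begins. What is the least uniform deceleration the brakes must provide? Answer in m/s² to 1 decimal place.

Required deceleration ≈ 3.6 m/s²

33 km/h ÷ 3.6 = 9.1667 m/s.
Distance covered during reaction = 9.1667 × 0.7 = 6.417 m.
Distance available for braking: 18 − 6.417 = 11.583 m.
v² = 2a·d ⇒ a = v²/(2d) = 9.1667² / (2 × 11.583) = 84.028 / 23.166 = 3.6272 m/s².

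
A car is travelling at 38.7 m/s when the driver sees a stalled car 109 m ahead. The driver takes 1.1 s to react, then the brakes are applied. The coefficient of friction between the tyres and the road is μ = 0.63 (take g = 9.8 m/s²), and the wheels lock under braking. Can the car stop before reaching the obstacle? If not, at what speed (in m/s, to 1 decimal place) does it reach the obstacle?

No — it strikes the obstacle at 26.0 m/s

a = μg = 0.63 × 9.8 = 6.174 m/s².
Reaction distance = 38.7000 × 1.1 = 42.570 m.
Braking distance needed to stop: v²/(2a) = 1497.690 / 12.348 = 121.290 m, so total needed = 42.570 + 121.290 = 163.860 m > 109 m — it cannot stop.
Distance remaining when braking begins: 109 − 42.570 = 66.430 m.
v² = v₀² − 2a·d = 1497.690 − 2 × 6.174 × 66.430 = 677.412 m²/s².
v = √677.412 = 26.027 m/s.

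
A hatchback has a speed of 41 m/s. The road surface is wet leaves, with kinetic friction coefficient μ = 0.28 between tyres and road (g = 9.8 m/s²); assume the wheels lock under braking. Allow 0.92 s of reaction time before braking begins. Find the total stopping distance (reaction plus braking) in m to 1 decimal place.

a = μg = 0.28 × 9.8 = 2.744 m/s².
Reaction distance = v·t_r = 41.0000 × 0.92 = 37.720 m.
Braking distance = v²/(2a) = 41.0000² / (2 × 2.744) = 1681.000 / 5.488 = 306.305 m.
Total = 37.720 + 306.305 = 344.025 m.

Total stopping distance ≈ 344.0 m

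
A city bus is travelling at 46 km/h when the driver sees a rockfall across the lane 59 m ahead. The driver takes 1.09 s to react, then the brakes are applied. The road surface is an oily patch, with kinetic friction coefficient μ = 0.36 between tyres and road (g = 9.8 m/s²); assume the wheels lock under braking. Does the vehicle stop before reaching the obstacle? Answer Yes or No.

46 km/h ÷ 3.6 = 12.7778 m/s.
a = μg = 0.36 × 9.8 = 3.528 m/s².
Reaction distance = 12.7778 × 1.09 = 13.928 m.
Braking distance = v²/(2a) = 163.272 / 7.056 = 23.139 m.
Total stopping distance = 13.928 + 23.139 = 37.067 m, vs 59 m available — it stops with 59 − 37.067 = 21.933 m to spare.

Yes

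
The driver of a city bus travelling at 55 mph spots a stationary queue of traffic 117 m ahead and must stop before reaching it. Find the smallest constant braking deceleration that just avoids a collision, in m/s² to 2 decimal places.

Required deceleration ≈ 2.58 m/s²

55 mph × 0.44704 = 24.5872 m/s.
v² = 2a·d ⇒ a = v²/(2d) = 24.5872² / (2 × 117.000) = 604.530 / 234.000 = 2.5835 m/s².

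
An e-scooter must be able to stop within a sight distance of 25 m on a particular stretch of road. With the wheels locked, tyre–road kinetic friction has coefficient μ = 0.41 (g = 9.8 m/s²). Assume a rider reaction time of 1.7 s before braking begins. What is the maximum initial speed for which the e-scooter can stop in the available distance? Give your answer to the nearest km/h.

a = μg = 0.41 × 9.8 = 4.018 m/s².
Stopping distance: v·t_r + v²/(2a) = 25 with t_r = 1.7 s and a = 4.018 m/s².
So v² + 13.661 v − 200.90 = 0.
Positive root: v = −a·t_r + √((a·t_r)² + 2a·d) = −6.831 + √(46.663 + 200.90) = 8.9031 m/s.
8.9031 m/s × 3.6 = 32.051 km/h.

Maximum speed ≈ 32 km/h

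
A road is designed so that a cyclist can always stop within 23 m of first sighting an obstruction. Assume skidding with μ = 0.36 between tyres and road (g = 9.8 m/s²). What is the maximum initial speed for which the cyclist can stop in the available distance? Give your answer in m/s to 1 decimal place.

Maximum speed ≈ 12.7 m/s

a = μg = 0.36 × 9.8 = 3.528 m/s².
v²/(2a) = d ⇒ v = √(2 × 3.528 × 23) = √162.29 = 12.7393 m/s.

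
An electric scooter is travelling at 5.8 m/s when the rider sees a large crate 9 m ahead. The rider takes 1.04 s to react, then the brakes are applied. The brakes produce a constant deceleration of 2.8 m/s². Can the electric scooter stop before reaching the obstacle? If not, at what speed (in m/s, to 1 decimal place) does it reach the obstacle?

No — it strikes the obstacle at 4.1 m/s

Reaction distance = 5.8000 × 1.04 = 6.032 m.
Braking distance needed to stop: v²/(2a) = 33.640 / 5.600 = 6.007 m, so total needed = 6.032 + 6.007 = 12.039 m > 9 m — it cannot stop.
Distance remaining when braking begins: 9 − 6.032 = 2.968 m.
v² = v₀² − 2a·d = 33.640 − 2 × 2.800 × 2.968 = 17.019 m²/s².
v = √17.019 = 4.125 m/s.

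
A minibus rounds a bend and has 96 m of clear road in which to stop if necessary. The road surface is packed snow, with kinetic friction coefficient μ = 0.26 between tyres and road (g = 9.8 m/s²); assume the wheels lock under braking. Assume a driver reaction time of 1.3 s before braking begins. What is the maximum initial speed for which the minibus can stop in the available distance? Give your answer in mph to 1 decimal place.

a = μg = 0.26 × 9.8 = 2.548 m/s².
Stopping distance: v·t_r + v²/(2a) = 96 with t_r = 1.3 s and a = 2.548 m/s².
So v² + 6.625 v − 489.22 = 0.
Positive root: v = −a·t_r + √((a·t_r)² + 2a·d) = −3.312 + √(10.969 + 489.22) = 19.0529 m/s.
19.0529 m/s ÷ 0.44704 = 42.620 mph.

Maximum speed ≈ 42.6 mph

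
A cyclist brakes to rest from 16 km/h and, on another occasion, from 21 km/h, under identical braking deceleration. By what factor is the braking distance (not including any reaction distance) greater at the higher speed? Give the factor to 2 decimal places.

Factor ≈ 1.72

Braking distance d = v²/(2a), so with a fixed, d ∝ v².
Factor = (21/16)² = 1.3125² = 1.7227.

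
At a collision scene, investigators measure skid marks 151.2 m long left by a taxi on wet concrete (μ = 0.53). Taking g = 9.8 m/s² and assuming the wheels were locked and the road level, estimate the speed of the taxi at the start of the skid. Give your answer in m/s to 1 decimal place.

Deceleration a = μg = 0.53 × 9.8 = 5.194 m/s².
v = √(2a·d) = √(2 × 5.194 × 151.2) = √1570.666 = 39.6316 m/s.

Initial speed ≈ 39.6 m/s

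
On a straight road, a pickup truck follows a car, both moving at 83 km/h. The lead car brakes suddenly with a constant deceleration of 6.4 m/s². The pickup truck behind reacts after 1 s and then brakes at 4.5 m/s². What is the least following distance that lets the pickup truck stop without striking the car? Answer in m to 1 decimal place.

Minimum gap ≈ 40.6 m

83 km/h ÷ 3.6 = 23.0556 m/s.
Leader travels v²/(2a_L) = 531.561 / 12.800 = 41.528 m before stopping.
Follower covers v·t_r = 23.0556 × 1 = 23.056 m while reacting, then v²/(2a_F) = 531.561 / 9.000 = 59.062 m while braking, for a total of 23.056 + 59.062 = 82.118 m.
Since a_F ≤ a_L and the follower starts braking later, the follower is never slower than the leader, so the closest approach is when both have stopped.
Minimum gap = 82.118 − 41.528 = 40.590 m.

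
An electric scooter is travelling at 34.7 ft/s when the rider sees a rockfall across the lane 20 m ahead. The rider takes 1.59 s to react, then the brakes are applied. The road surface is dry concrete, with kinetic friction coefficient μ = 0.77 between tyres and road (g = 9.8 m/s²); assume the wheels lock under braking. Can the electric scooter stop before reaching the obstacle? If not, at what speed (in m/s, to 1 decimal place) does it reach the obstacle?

No — it strikes the obstacle at 8.0 m/s

34.7 ft/s × 0.3048 = 10.5766 m/s.
a = μg = 0.77 × 9.8 = 7.546 m/s².
Reaction distance = 10.5766 × 1.59 = 16.817 m.
Braking distance needed to stop: v²/(2a) = 111.864 / 15.092 = 7.412 m, so total needed = 16.817 + 7.412 = 24.229 m > 20 m — it cannot stop.
Distance remaining when braking begins: 20 − 16.817 = 3.183 m.
v² = v₀² − 2a·d = 111.864 − 2 × 7.546 × 3.183 = 63.826 m²/s².
v = √63.826 = 7.989 m/s.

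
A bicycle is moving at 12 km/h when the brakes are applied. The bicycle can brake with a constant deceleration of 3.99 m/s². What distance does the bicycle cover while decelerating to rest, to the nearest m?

Braking distance ≈ 1 m

12 km/h ÷ 3.6 = 3.3333 m/s.
Braking distance = v²/(2a) = 3.3333² / (2 × 3.990) = 11.111 / 7.980 = 1.392 m.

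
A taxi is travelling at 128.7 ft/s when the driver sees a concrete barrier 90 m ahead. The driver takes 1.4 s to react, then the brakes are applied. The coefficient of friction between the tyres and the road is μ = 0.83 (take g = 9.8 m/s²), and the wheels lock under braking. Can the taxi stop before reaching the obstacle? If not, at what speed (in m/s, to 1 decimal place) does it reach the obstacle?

No — it strikes the obstacle at 31.1 m/s

128.7 ft/s × 0.3048 = 39.2278 m/s.
a = μg = 0.83 × 9.8 = 8.134 m/s².
Reaction distance = 39.2278 × 1.4 = 54.919 m.
Braking distance needed to stop: v²/(2a) = 1538.820 / 16.268 = 94.592 m, so total needed = 54.919 + 94.592 = 149.511 m > 90 m — it cannot stop.
Distance remaining when braking begins: 90 − 54.919 = 35.081 m.
v² = v₀² − 2a·d = 1538.820 − 2 × 8.134 × 35.081 = 968.122 m²/s².
v = √968.122 = 31.115 m/s.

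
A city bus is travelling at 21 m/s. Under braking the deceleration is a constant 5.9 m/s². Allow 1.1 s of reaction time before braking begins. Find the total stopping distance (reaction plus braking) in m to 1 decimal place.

Reaction distance = v·t_r = 21.0000 × 1.1 = 23.100 m.
Braking distance = v²/(2a) = 21.0000² / (2 × 5.900) = 441.000 / 11.800 = 37.373 m.
Total = 23.100 + 37.373 = 60.473 m.

Total stopping distance ≈ 60.5 m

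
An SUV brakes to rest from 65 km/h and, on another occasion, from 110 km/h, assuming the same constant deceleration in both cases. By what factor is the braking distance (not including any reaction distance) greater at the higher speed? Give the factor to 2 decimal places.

Factor ≈ 2.86

Braking distance d = v²/(2a), so with a fixed, d ∝ v².
Factor = (110/65)² = 1.6923² = 2.8639.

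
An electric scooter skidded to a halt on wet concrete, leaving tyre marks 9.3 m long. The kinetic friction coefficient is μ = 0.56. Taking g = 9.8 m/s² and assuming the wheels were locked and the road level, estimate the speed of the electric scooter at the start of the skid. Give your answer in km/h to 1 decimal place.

Deceleration a = μg = 0.56 × 9.8 = 5.488 m/s².
v = √(2a·d) = √(2 × 5.488 × 9.3) = √102.077 = 10.1033 m/s.
= 10.1033 × 3.6 = 36.372 km/h.

Initial speed ≈ 36.4 km/h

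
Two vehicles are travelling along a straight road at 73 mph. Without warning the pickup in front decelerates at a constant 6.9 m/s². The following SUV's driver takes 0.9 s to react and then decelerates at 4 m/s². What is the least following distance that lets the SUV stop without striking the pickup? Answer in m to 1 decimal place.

Minimum gap ≈ 85.3 m

73 mph × 0.44704 = 32.6339 m/s.
Leader travels v²/(2a_L) = 1064.971 / 13.800 = 77.172 m before stopping.
Follower covers v·t_r = 32.6339 × 0.9 = 29.371 m while reacting, then v²/(2a_F) = 1064.971 / 8.000 = 133.121 m while braking, for a total of 29.371 + 133.121 = 162.492 m.
Since a_F ≤ a_L and the follower starts braking later, the follower is never slower than the leader, so the closest approach is when both have stopped.
Minimum gap = 162.492 − 77.172 = 85.320 m.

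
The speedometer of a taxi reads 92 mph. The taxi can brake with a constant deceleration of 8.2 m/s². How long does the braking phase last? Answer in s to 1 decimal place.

Braking time ≈ 5.0 s

92 mph × 0.44704 = 41.1277 m/s.
Braking time = v/a = 41.1277 / 8.200 = 5.016 s.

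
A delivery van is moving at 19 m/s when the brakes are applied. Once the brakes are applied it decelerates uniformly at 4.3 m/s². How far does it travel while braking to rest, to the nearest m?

Braking distance ≈ 42 m

Braking distance = v²/(2a) = 19.0000² / (2 × 4.300) = 361.000 / 8.600 = 41.977 m.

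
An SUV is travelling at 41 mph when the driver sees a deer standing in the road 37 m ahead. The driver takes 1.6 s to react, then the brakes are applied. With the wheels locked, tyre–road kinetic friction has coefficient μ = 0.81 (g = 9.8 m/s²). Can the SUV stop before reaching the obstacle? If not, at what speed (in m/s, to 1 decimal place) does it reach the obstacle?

No — it strikes the obstacle at 14.6 m/s

41 mph × 0.44704 = 18.3286 m/s.
a = μg = 0.81 × 9.8 = 7.938 m/s².
Reaction distance = 18.3286 × 1.6 = 29.326 m.
Braking distance needed to stop: v²/(2a) = 335.938 / 15.876 = 21.160 m, so total needed = 29.326 + 21.160 = 50.486 m > 37 m — it cannot stop.
Distance remaining when braking begins: 37 − 29.326 = 7.674 m.
v² = v₀² − 2a·d = 335.938 − 2 × 7.938 × 7.674 = 214.106 m²/s².
v = √214.106 = 14.632 m/s.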